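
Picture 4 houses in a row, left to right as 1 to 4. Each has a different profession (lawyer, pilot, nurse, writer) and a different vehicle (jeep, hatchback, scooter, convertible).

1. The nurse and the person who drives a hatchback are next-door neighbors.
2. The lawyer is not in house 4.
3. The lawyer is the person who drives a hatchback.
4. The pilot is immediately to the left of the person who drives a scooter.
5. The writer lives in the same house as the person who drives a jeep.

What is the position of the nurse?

The lawyer is narrowed to house 1 or 2 or 3; consider each.
Placing it in house 1 and house 2 leads to a contradiction, so it's in house 3.
Clue 3 places the person who drives a hatchback in house 3.
Clue 4: the pilot is in house 1.
From clue 4, the person who drives a scooter must be in house 2.
Clue 5 places the writer in house 4.
From clue 5, the person who drives a jeep must be in house 4.
That leaves nurse as the profession for house 2.
House 1 vehicle: only convertible fits.
So: house 1 = pilot/convertible, house 2 = nurse/scooter, house 3 = lawyer/hatchback, house 4 = writer/jeep.

2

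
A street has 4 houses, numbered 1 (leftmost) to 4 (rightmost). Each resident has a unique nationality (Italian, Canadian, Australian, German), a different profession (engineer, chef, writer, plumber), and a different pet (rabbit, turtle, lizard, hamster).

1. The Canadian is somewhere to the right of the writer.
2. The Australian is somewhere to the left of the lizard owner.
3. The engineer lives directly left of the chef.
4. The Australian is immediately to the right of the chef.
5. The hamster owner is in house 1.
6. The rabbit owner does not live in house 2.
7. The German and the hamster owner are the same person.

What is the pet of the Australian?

The Australian is in house 3 (clue 4).
Clue 4 places the chef in house 2.
By clue 5, the hamster owner is in house 1.
By clue 7, the German is in house 1.
House 4 profession: only plumber fits.
The lizard owner is in house 4 (clue 2).
From clue 3, the engineer must be in house 1.
House 3's profession must be writer (nothing else left).
House 2's pet must be turtle (nothing else left).
House 3 pet: only rabbit fits.
Clue 1: the Canadian is in house 4.
House 2 nationality: only Italian fits.
So: house 1 = German/engineer/hamster, house 2 = Italian/chef/turtle, house 3 = Australian/writer/rabbit, house 4 = Canadian/plumber/lizard.

rabbit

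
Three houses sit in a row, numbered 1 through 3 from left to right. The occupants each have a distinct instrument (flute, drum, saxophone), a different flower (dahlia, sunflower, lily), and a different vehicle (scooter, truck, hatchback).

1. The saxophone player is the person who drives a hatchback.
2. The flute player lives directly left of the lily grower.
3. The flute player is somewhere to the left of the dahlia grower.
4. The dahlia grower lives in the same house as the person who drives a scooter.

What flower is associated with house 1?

So house 1 gets sunflower for flower.
The flute player is narrowed to house 1 or 2; consider each.
Placing it in house 2 leads to a contradiction, so it's in house 1.
By clue 2, the lily grower is in house 2.
That leaves dahlia as the flower for house 3.
Clue 4: the person who drives a scooter is in house 3.
That leaves truck as the vehicle for house 1.
The only vehicle still possible for house 2 is hatchback.
From clue 1, the saxophone player must be in house 2.
The only instrument still possible for house 3 is drum.
So: house 1 = flute/sunflower/truck, house 2 = saxophone/lily/hatchback, house 3 = drum/dahlia/scooter.

sunflower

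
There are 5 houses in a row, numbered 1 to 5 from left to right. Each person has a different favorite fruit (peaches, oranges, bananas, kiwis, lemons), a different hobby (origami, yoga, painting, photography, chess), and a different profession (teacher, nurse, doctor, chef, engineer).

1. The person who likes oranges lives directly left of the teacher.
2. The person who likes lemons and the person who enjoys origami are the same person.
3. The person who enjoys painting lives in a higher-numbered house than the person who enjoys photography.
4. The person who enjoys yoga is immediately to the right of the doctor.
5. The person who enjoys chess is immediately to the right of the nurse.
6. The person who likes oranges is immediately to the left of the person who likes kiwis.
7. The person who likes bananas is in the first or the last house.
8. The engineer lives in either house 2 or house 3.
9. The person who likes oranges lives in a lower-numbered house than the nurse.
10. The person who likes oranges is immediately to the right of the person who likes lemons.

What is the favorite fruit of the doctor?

So house 5 gets chef for profession.
House 1's profession must be doctor (nothing else left).
House 2's profession must be engineer (nothing else left).
The person who enjoys yoga is in house 2 (clue 4).
Clue 2 places the person who likes lemons in house 1.
From clue 10, the person who likes oranges must be in house 2.
So house 1 gets origami for hobby.
The teacher is in house 3 (clue 1).
By clue 6, the person who likes kiwis is in house 3.
That leaves peaches as the favorite fruit for house 4.
That leaves bananas as the favorite fruit for house 5.
House 3's hobby must be photography (nothing else left).
The only profession still possible for house 4 is nurse.
By clue 5, the person who enjoys chess is in house 5.
The only hobby still possible for house 4 is painting.
So: house 1 = lemons/origami/doctor, house 2 = oranges/yoga/engineer, house 3 = kiwis/photography/teacher, house 4 = peaches/painting/nurse, house 5 = bananas/chess/chef.

lemons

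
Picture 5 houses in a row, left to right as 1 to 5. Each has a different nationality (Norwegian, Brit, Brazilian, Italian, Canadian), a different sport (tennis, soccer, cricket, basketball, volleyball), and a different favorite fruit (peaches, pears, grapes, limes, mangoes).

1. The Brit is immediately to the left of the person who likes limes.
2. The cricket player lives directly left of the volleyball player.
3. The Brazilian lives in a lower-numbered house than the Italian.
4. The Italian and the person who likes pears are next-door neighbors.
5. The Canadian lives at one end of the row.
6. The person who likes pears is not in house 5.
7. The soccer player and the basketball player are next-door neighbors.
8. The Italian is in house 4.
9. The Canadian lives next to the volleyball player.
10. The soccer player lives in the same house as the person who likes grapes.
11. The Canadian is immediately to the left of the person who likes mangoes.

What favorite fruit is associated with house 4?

Clue 8 places the Italian in house 4.
The Canadian is in house 1 (clue 11).
From clue 11, the person who likes mangoes must be in house 2.
House 5 nationality: only Norwegian fits.
Clue 4: the person who likes pears is in house 3.
Clue 9: the volleyball player is in house 2.
The only favorite fruit still possible for house 4 is limes.
The Brit is in house 3 (clue 1).
From clue 2, the cricket player must be in house 1.
Clue 10: the soccer player is in house 5.
Clue 10 places the person who likes grapes in house 5.
So house 2 gets Brazilian for nationality.
So house 1 gets peaches for favorite fruit.
The basketball player is in house 4 (clue 7).
House 3's sport must be tennis (nothing else left).
So: house 1 = Canadian/cricket/peaches, house 2 = Brazilian/volleyball/mangoes, house 3 = Brit/tennis/pears, house 4 = Italian/basketball/limes, house 5 = Norwegian/soccer/grapes.

limes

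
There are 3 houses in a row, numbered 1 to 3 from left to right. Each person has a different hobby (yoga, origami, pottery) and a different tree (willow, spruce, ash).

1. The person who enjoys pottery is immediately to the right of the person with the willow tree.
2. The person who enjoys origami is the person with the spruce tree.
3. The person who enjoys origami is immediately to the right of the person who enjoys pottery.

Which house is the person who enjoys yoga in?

1

By clue 3, the person who enjoys origami is in house 3.
From clue 3, the person who enjoys pottery must be in house 2.
The only hobby still possible for house 1 is yoga.
Clue 1: the person with the willow tree is in house 1.
By clue 2, the person with the spruce tree is in house 3.
That leaves ash as the tree for house 2.
So: house 1 = yoga/willow, house 2 = pottery/ash, house 3 = origami/spruce.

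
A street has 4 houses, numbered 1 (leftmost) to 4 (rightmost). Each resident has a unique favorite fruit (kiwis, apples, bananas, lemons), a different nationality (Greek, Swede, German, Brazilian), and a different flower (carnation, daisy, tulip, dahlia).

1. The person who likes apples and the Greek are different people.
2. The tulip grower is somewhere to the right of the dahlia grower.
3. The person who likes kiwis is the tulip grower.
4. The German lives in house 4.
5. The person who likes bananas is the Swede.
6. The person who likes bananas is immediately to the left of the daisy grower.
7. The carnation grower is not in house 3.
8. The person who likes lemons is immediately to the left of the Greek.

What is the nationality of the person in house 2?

Brazilian

From clue 4, the German must be in house 4.
The person who likes lemons is narrowed to house 1 or 2; consider each.
Placing it in house 1 leads to a contradiction, so it's in house 2.
By clue 8, the Greek is in house 3.
The person who likes bananas is in house 1 (clue 5).
Clue 5 places the Swede in house 1.
By clue 6, the daisy grower is in house 2.
House 3's favorite fruit must be kiwis (nothing else left).
House 4 favorite fruit: only apples fits.
House 2 nationality: only Brazilian fits.
The tulip grower is in house 3 (clue 3).
House 1 flower: only dahlia fits.
That leaves carnation as the flower for house 4.
So: house 1 = bananas/Swede/dahlia, house 2 = lemons/Brazilian/daisy, house 3 = kiwis/Greek/tulip, house 4 = apples/German/carnation.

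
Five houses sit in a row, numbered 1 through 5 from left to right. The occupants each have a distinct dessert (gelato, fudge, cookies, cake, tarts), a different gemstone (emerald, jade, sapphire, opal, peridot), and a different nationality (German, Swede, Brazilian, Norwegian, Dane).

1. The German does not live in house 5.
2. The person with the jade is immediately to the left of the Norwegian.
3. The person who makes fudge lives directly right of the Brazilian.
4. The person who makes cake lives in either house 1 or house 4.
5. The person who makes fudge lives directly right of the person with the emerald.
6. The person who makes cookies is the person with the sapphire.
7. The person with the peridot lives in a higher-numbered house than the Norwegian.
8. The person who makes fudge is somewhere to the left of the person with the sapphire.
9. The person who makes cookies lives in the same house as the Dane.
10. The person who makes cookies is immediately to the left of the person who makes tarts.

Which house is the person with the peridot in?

5

House 5 nationality: only Swede fits.
The person who makes cake is narrowed to house 1 or 4; consider each.
Placing it in house 4 leads to a contradiction, so it's in house 1.
The person who makes cookies is narrowed to house 3 or 4; consider each.
Placing it in house 3 leads to a contradiction, so it's in house 4.
The person with the sapphire is in house 4 (clue 6).
Clue 9: the Dane is in house 4.
By clue 10, the person who makes tarts is in house 5.
The person who makes fudge is narrowed to house 2 or 3; consider each.
Placing it in house 3 leads to a contradiction, so it's in house 2.
Clue 3 places the Brazilian in house 1.
Clue 5 places the person with the emerald in house 1.
The only dessert still possible for house 3 is gelato.
House 2's gemstone must be jade (nothing else left).
From clue 2, the Norwegian must be in house 3.
From clue 7, the person with the peridot must be in house 5.
That leaves opal as the gemstone for house 3.
That leaves German as the nationality for house 2.
So: house 1 = cake/emerald/Brazilian, house 2 = fudge/jade/German, house 3 = gelato/opal/Norwegian, house 4 = cookies/sapphire/Dane, house 5 = tarts/peridot/Swede.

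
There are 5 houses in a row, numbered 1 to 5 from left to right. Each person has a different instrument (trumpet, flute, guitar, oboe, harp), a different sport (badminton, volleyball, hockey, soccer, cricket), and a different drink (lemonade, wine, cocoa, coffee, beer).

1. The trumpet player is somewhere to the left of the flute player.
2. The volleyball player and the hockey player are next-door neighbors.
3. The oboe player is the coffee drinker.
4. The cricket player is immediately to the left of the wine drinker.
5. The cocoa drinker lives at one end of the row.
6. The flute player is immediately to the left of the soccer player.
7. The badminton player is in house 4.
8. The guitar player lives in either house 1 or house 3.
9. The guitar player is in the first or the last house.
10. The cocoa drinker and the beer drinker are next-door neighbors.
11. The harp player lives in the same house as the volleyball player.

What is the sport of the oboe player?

From clue 7, the badminton player must be in house 4.
By clue 9, the guitar player is in house 1.
By clue 6, the flute player is in house 4.
The soccer player is in house 5 (clue 6).
House 5's instrument must be oboe (nothing else left).
Clue 3 places the coffee drinker in house 5.
Clue 10: the beer drinker is in house 2.
That leaves cocoa as the drink for house 1.
That leaves hockey as the sport for house 1.
By clue 2, the volleyball player is in house 2.
Clue 11: the harp player is in house 2.
That leaves trumpet as the instrument for house 3.
The only sport still possible for house 3 is cricket.
The wine drinker is in house 4 (clue 4).
The only drink still possible for house 3 is lemonade.
So: house 1 = guitar/hockey/cocoa, house 2 = harp/volleyball/beer, house 3 = trumpet/cricket/lemonade, house 4 = flute/badminton/wine, house 5 = oboe/soccer/coffee.

soccer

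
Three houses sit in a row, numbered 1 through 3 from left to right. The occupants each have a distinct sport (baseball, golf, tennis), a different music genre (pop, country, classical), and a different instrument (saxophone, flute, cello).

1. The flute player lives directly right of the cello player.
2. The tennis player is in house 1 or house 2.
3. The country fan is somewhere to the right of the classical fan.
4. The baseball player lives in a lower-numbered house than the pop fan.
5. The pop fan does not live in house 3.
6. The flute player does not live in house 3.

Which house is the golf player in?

From clue 5, the pop fan must be in house 2.
Clue 6 places the flute player in house 2.
House 3's sport must be golf (nothing else left).
So house 1 gets classical for music genre.
That leaves country as the music genre for house 3.
That leaves cello as the instrument for house 1.
The only instrument still possible for house 3 is saxophone.
The baseball player is in house 1 (clue 4).
House 2 sport: only tennis fits.
So: house 1 = baseball/classical/cello, house 2 = tennis/pop/flute, house 3 = golf/country/saxophone.

3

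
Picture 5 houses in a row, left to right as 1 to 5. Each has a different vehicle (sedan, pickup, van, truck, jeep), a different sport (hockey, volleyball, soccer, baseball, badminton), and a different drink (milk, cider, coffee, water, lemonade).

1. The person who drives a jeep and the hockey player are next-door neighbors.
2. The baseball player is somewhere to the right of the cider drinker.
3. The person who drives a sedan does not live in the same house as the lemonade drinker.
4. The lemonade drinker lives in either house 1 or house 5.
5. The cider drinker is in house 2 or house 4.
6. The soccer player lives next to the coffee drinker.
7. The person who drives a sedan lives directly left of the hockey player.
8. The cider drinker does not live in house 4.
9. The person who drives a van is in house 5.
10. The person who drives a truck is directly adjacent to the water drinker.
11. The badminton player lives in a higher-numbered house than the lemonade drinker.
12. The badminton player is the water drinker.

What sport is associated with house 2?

soccer

From clue 8, the cider drinker must be in house 2.
By clue 9, the person who drives a van is in house 5.
By clue 11, the lemonade drinker is in house 1.
That leaves volleyball as the sport for house 1.
The only sport still possible for house 2 is soccer.
The coffee drinker is in house 3 (clue 6).
The only vehicle still possible for house 1 is pickup.
The person who drives a truck is narrowed to house 3 or 4; consider each.
Placing it in house 4 leads to a contradiction, so it's in house 3.
Clue 10: the water drinker is in house 4.
Clue 12: the badminton player is in house 4.
The only drink still possible for house 5 is milk.
The person who drives a jeep is narrowed to house 2 or 4; consider each.
Placing it in house 2 leads to a contradiction, so it's in house 4.
So house 2 gets sedan for vehicle.
The hockey player is in house 3 (clue 7).
So house 5 gets baseball for sport.
So: house 1 = pickup/volleyball/lemonade, house 2 = sedan/soccer/cider, house 3 = truck/hockey/coffee, house 4 = jeep/badminton/water, house 5 = van/baseball/milk.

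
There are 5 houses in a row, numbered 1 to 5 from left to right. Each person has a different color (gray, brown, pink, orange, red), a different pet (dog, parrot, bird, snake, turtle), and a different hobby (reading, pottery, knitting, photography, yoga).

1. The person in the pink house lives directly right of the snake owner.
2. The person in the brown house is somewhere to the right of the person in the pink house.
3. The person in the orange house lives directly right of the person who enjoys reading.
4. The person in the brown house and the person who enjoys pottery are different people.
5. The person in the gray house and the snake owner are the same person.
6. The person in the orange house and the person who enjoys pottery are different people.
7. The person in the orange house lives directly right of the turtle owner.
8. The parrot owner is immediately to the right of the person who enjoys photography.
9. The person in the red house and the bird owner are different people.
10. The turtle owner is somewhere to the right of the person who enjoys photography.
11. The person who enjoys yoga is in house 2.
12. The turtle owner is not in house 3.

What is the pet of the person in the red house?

dog

From clue 11, the person who enjoys yoga must be in house 2.
Clue 7 places the person in the orange house in house 5.
Clue 7 places the turtle owner in house 4.
The person who enjoys reading is in house 4 (clue 3).
From clue 8, the person who enjoys photography must be in house 1.
So house 2 gets parrot for pet.
The only hobby still possible for house 5 is knitting.
From clue 1, the person in the pink house must be in house 2.
The snake owner is in house 1 (clue 1).
The person in the brown house is in house 4 (clue 4).
By clue 5, the person in the gray house is in house 1.
House 3 color: only red fits.
The only hobby still possible for house 3 is pottery.
Clue 9: the bird owner is in house 5.
House 3's pet must be dog (nothing else left).
So: house 1 = gray/snake/photography, house 2 = pink/parrot/yoga, house 3 = red/dog/pottery, house 4 = brown/turtle/reading, house 5 = orange/bird/knitting.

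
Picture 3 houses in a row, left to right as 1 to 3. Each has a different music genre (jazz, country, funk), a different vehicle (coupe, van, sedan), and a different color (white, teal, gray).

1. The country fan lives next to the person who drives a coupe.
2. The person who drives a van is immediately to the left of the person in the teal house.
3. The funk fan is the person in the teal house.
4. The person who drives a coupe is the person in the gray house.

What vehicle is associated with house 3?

The funk fan is narrowed to house 2 or 3; consider each.
Placing it in house 2 leads to a contradiction, so it's in house 3.
The person in the teal house is in house 3 (clue 3).
The person who drives a van is in house 2 (clue 2).
House 3's vehicle must be sedan (nothing else left).
Clue 1: the country fan is in house 2.
Clue 4 places the person in the gray house in house 1.
House 1's music genre must be jazz (nothing else left).
That leaves coupe as the vehicle for house 1.
That leaves white as the color for house 2.
So: house 1 = jazz/coupe/gray, house 2 = country/van/white, house 3 = funk/sedan/teal.

sedan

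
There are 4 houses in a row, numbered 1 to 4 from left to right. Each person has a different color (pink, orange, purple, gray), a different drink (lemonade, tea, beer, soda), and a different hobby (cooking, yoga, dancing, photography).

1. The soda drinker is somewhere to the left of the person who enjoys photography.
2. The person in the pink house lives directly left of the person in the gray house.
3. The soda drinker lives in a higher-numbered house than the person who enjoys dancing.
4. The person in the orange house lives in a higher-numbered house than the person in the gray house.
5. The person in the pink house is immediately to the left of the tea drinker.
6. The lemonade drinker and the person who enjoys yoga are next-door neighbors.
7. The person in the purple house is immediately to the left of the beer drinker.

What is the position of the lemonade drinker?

So house 4 gets orange for color.
So house 1 gets lemonade for drink.
Clue 6: the person who enjoys yoga is in house 2.
That leaves beer as the drink for house 4.
The only hobby still possible for house 1 is dancing.
The person in the purple house is in house 3 (clue 7).
So house 1 gets pink for color.
So house 2 gets gray for color.
Clue 5 places the tea drinker in house 2.
So house 3 gets soda for drink.
Clue 1 places the person who enjoys photography in house 4.
The only hobby still possible for house 3 is cooking.
So: house 1 = pink/lemonade/dancing, house 2 = gray/tea/yoga, house 3 = purple/soda/cooking, house 4 = orange/beer/photography.

1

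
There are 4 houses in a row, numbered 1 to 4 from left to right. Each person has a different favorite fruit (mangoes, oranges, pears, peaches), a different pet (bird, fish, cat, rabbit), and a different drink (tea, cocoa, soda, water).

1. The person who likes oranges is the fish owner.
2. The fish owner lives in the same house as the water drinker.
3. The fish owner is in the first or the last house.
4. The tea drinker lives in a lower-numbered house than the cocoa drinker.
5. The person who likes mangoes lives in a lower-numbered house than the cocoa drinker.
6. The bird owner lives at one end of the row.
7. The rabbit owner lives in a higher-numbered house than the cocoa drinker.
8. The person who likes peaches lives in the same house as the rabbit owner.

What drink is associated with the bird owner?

tea

The only pet still possible for house 2 is cat.
That leaves rabbit as the pet for house 3.
Clue 7 places the cocoa drinker in house 2.
Clue 8: the person who likes peaches is in house 3.
So house 3 gets soda for drink.
The only drink still possible for house 4 is water.
Clue 2 places the fish owner in house 4.
Clue 5: the person who likes mangoes is in house 1.
That leaves pears as the favorite fruit for house 2.
So house 4 gets oranges for favorite fruit.
That leaves bird as the pet for house 1.
House 1's drink must be tea (nothing else left).
So: house 1 = mangoes/bird/tea, house 2 = pears/cat/cocoa, house 3 = peaches/rabbit/soda, house 4 = oranges/fish/water.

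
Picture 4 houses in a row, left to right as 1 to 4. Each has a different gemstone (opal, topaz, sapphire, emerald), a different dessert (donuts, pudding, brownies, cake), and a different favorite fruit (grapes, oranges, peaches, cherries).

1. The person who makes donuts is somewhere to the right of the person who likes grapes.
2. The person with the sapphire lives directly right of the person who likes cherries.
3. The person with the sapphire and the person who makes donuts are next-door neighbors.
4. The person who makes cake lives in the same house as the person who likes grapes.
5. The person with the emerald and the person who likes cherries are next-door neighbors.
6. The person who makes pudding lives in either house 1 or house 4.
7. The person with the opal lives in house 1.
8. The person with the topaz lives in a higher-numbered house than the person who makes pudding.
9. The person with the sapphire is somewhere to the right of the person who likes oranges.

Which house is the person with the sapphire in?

By clue 7, the person with the opal is in house 1.
Clue 8 places the person who makes pudding in house 1.
That leaves peaches as the favorite fruit for house 4.
The person who makes cake is narrowed to house 2 or 3; consider each.
Placing it in house 3 leads to a contradiction, so it's in house 2.
By clue 4, the person who likes grapes is in house 2.
Clue 3: the person who makes donuts is in house 3.
House 3's gemstone must be topaz (nothing else left).
That leaves brownies as the dessert for house 4.
The person with the emerald is narrowed to house 2 or 4; consider each.
Placing it in house 4 leads to a contradiction, so it's in house 2.
So house 4 gets sapphire for gemstone.
From clue 2, the person who likes cherries must be in house 3.
House 1 favorite fruit: only oranges fits.
So: house 1 = opal/pudding/oranges, house 2 = emerald/cake/grapes, house 3 = topaz/donuts/cherries, house 4 = sapphire/brownies/peaches.

4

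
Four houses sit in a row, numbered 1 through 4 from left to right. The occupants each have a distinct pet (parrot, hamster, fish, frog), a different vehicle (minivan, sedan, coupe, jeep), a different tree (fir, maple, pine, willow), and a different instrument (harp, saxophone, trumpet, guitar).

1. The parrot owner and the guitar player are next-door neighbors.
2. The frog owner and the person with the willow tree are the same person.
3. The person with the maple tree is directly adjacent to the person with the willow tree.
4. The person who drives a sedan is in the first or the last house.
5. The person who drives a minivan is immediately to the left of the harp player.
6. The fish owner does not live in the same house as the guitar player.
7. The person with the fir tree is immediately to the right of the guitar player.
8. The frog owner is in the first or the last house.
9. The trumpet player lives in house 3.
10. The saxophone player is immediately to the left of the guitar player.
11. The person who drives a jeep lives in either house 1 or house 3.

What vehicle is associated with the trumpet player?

Clue 9 places the trumpet player in house 3.
The only instrument still possible for house 1 is saxophone.
The only instrument still possible for house 2 is guitar.
That leaves harp as the instrument for house 4.
Clue 5: the person who drives a minivan is in house 3.
Clue 7: the person with the fir tree is in house 3.
House 2's pet must be hamster (nothing else left).
That leaves jeep as the vehicle for house 1.
House 2 vehicle: only coupe fits.
So house 4 gets sedan for vehicle.
That leaves maple as the tree for house 2.
Clue 3: the person with the willow tree is in house 1.
House 4's tree must be pine (nothing else left).
By clue 2, the frog owner is in house 1.
That leaves fish as the pet for house 4.
House 3 pet: only parrot fits.
So: house 1 = frog/jeep/willow/saxophone, house 2 = hamster/coupe/maple/guitar, house 3 = parrot/minivan/fir/trumpet, house 4 = fish/sedan/pine/harp.

minivan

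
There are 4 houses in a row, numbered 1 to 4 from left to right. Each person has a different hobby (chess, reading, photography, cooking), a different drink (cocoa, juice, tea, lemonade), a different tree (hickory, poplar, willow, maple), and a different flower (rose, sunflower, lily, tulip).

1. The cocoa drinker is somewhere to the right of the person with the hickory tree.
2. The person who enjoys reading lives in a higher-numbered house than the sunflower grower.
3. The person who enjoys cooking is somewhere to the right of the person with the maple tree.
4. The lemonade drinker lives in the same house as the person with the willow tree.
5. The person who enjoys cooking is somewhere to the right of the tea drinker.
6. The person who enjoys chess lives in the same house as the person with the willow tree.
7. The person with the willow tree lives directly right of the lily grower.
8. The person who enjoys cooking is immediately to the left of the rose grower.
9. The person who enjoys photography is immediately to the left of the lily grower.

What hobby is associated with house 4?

reading

The only hobby still possible for house 1 is photography.
Clue 9: the lily grower is in house 2.
Clue 7: the person with the willow tree is in house 3.
House 4 tree: only poplar fits.
Clue 4: the lemonade drinker is in house 3.
By clue 6, the person who enjoys chess is in house 3.
That leaves cooking as the hobby for house 2.
House 4 hobby: only reading fits.
By clue 3, the person with the maple tree is in house 1.
Clue 5: the tea drinker is in house 1.
From clue 8, the rose grower must be in house 3.
The only tree still possible for house 2 is hickory.
The only flower still possible for house 1 is sunflower.
House 4's flower must be tulip (nothing else left).
The cocoa drinker is in house 4 (clue 1).
House 2 drink: only juice fits.
So: house 1 = photography/tea/maple/sunflower, house 2 = cooking/juice/hickory/lily, house 3 = chess/lemonade/willow/rose, house 4 = reading/cocoa/poplar/tulip.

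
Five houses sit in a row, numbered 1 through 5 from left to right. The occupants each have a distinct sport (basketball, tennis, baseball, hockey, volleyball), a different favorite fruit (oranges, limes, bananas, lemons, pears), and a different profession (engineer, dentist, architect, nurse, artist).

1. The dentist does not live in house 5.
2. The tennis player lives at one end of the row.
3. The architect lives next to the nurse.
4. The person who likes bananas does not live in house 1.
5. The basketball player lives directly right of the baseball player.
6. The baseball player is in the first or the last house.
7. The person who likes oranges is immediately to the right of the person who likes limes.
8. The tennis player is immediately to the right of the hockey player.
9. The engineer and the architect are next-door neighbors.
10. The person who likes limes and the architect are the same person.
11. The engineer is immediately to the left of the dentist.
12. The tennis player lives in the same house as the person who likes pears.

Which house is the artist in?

5

Clue 6: the baseball player is in house 1.
Clue 8: the tennis player is in house 5.
Clue 8 places the hockey player in house 4.
The person who likes pears is in house 5 (clue 12).
The basketball player is in house 2 (clue 5).
House 3 sport: only volleyball fits.
That leaves artist as the profession for house 5.
The person who likes bananas is narrowed to house 2 or 3 or 4; consider each.
Placing it in house 2 and house 3 leads to a contradiction, so it's in house 4.
The only profession still possible for house 4 is dentist.
Clue 11: the engineer is in house 3.
The architect is in house 2 (clue 9).
Clue 10 places the person who likes limes in house 2.
That leaves lemons as the favorite fruit for house 1.
House 3's favorite fruit must be oranges (nothing else left).
So house 1 gets nurse for profession.
So: house 1 = baseball/lemons/nurse, house 2 = basketball/limes/architect, house 3 = volleyball/oranges/engineer, house 4 = hockey/bananas/dentist, house 5 = tennis/pears/artist.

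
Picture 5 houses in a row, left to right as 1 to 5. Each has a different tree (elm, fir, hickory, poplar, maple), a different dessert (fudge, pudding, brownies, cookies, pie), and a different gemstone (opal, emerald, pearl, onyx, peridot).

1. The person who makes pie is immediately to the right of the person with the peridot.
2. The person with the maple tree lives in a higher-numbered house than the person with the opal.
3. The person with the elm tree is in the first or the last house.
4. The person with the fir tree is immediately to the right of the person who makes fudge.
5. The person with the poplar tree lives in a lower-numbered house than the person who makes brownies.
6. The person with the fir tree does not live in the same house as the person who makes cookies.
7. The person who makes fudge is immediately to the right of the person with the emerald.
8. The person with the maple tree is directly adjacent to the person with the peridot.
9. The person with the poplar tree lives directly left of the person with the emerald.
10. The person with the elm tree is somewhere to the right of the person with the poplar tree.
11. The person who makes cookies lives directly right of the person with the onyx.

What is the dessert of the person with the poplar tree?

Clue 10: the person with the elm tree is in house 5.
House 1 dessert: only pudding fits.
House 5's gemstone must be pearl (nothing else left).
Clue 7: the person who makes fudge is in house 3.
From clue 7, the person with the emerald must be in house 2.
Clue 9: the person with the poplar tree is in house 1.
The person with the fir tree is in house 4 (clue 4).
Clue 2 places the person with the opal in house 1.
That leaves peridot as the gemstone for house 3.
That leaves onyx as the gemstone for house 4.
Clue 1 places the person who makes pie in house 4.
Clue 8: the person with the maple tree is in house 2.
The person who makes cookies is in house 5 (clue 11).
House 3's tree must be hickory (nothing else left).
House 2's dessert must be brownies (nothing else left).
So: house 1 = poplar/pudding/opal, house 2 = maple/brownies/emerald, house 3 = hickory/fudge/peridot, house 4 = fir/pie/onyx, house 5 = elm/cookies/pearl.

pudding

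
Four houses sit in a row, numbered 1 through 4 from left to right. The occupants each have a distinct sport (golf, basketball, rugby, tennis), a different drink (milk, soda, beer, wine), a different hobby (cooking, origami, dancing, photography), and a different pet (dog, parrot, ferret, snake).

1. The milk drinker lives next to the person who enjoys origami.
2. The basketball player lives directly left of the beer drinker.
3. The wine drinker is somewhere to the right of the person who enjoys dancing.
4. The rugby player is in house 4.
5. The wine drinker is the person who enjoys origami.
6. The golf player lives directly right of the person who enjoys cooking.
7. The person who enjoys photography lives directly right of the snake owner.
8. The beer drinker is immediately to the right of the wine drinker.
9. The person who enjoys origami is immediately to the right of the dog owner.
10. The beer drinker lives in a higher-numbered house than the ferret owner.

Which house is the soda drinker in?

1

Clue 4 places the rugby player in house 4.
So house 4 gets parrot for pet.
House 1's sport must be tennis (nothing else left).
That leaves photography as the hobby for house 4.
The snake owner is in house 3 (clue 7).
That leaves origami as the hobby for house 3.
By clue 5, the wine drinker is in house 3.
The beer drinker is in house 4 (clue 8).
By clue 9, the dog owner is in house 2.
That leaves soda as the drink for house 1.
That leaves milk as the drink for house 2.
The only pet still possible for house 1 is ferret.
The basketball player is in house 3 (clue 2).
So house 2 gets golf for sport.
From clue 6, the person who enjoys cooking must be in house 1.
That leaves dancing as the hobby for house 2.
So: house 1 = tennis/soda/cooking/ferret, house 2 = golf/milk/dancing/dog, house 3 = basketball/wine/origami/snake, house 4 = rugby/beer/photography/parrot.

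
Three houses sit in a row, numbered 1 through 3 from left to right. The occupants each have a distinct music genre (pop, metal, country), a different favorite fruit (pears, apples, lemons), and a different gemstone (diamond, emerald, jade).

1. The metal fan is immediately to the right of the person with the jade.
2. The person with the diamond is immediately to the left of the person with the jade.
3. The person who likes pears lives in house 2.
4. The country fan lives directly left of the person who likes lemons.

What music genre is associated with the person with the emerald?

metal

Clue 2: the person with the diamond is in house 1.
The person with the jade is in house 2 (clue 2).
The person who likes pears is in house 2 (clue 3).
House 1's favorite fruit must be apples (nothing else left).
House 3 favorite fruit: only lemons fits.
The only gemstone still possible for house 3 is emerald.
Clue 1 places the metal fan in house 3.
The country fan is in house 2 (clue 4).
That leaves pop as the music genre for house 1.
So: house 1 = pop/apples/diamond, house 2 = country/pears/jade, house 3 = metal/lemons/emerald.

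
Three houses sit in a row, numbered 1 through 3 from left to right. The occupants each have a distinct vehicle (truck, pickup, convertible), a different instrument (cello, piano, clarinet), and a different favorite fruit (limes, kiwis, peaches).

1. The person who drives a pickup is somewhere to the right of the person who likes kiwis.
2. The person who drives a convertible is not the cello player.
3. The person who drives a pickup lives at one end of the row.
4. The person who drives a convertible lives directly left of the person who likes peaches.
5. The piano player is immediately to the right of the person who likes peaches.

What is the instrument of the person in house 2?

Clue 3: the person who drives a pickup is in house 3.
From clue 5, the piano player must be in house 3.
From clue 5, the person who likes peaches must be in house 2.
House 3's favorite fruit must be limes (nothing else left).
By clue 4, the person who drives a convertible is in house 1.
That leaves truck as the vehicle for house 2.
So house 1 gets kiwis for favorite fruit.
Clue 2 places the cello player in house 2.
House 1's instrument must be clarinet (nothing else left).
So: house 1 = convertible/clarinet/kiwis, house 2 = truck/cello/peaches, house 3 = pickup/piano/limes.

cello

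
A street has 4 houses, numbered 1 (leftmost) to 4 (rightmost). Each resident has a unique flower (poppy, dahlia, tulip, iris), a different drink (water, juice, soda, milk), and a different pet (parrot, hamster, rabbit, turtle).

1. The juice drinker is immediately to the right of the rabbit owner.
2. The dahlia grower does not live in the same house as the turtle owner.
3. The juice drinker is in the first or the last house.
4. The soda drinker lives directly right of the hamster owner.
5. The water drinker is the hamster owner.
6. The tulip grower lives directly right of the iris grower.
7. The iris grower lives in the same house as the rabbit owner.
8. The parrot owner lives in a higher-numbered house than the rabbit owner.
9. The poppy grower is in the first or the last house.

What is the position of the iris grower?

Clue 3 places the juice drinker in house 4.
Clue 1: the rabbit owner is in house 3.
Clue 7: the iris grower is in house 3.
The parrot owner is in house 4 (clue 8).
By clue 6, the tulip grower is in house 4.
So house 2 gets dahlia for flower.
From clue 2, the turtle owner must be in house 1.
That leaves poppy as the flower for house 1.
The only pet still possible for house 2 is hamster.
By clue 4, the soda drinker is in house 3.
Clue 5 places the water drinker in house 2.
That leaves milk as the drink for house 1.
So: house 1 = poppy/milk/turtle, house 2 = dahlia/water/hamster, house 3 = iris/soda/rabbit, house 4 = tulip/juice/parrot.

3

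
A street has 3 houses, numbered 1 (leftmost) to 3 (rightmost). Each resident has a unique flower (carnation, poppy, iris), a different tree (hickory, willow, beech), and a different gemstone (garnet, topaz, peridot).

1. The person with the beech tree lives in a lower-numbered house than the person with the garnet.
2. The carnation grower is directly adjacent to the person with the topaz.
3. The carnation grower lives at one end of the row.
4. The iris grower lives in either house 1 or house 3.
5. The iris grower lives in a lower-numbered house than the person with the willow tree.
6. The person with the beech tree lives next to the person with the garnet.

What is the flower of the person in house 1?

iris

Clue 5: the iris grower is in house 1.
That leaves poppy as the flower for house 2.
That leaves carnation as the flower for house 3.
By clue 2, the person with the topaz is in house 2.
House 1 gemstone: only peridot fits.
The only gemstone still possible for house 3 is garnet.
Clue 6 places the person with the beech tree in house 2.
House 1's tree must be hickory (nothing else left).
House 3's tree must be willow (nothing else left).
So: house 1 = iris/hickory/peridot, house 2 = poppy/beech/topaz, house 3 = carnation/willow/garnet.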